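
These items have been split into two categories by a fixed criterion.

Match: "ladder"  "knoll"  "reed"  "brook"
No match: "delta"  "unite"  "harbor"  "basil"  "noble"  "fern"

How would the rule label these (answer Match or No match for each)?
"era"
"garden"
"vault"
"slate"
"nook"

One predicate separates the groups cleanly: has a double letter.
"era": No match (no doubled letter).
"garden": No match (no doubled letter).
"vault": No match (no doubled letter).
"slate": No match (no doubled letter).
"nook": Match ('oo' doubled).

No match, No match, No match, No match, Match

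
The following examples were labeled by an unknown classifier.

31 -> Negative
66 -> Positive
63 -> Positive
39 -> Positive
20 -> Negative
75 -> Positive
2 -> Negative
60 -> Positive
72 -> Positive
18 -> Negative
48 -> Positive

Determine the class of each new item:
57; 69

Positive, Positive

Every 'Positive' example satisfies: at least 39. None of the 'Negative' examples do.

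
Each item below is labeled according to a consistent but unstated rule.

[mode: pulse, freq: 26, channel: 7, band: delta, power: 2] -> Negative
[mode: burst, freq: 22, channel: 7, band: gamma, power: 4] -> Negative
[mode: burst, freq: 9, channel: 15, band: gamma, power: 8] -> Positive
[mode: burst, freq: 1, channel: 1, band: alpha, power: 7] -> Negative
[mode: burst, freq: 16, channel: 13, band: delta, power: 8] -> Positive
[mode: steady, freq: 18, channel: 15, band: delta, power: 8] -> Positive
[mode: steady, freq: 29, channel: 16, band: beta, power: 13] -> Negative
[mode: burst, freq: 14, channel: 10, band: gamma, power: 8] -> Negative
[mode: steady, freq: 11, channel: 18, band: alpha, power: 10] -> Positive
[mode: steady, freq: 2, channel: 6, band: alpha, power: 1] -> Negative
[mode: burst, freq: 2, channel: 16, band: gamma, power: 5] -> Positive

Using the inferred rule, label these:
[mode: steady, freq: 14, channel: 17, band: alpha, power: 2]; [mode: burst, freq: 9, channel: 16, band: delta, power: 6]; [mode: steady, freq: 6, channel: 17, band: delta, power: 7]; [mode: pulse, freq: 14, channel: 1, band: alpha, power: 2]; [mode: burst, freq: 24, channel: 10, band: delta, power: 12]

The common property of the 'Positive' items is: freq ≤ 18 AND channel ≥ 13. No 'Negative' item has it.
[mode: steady, freq: 14, channel: 17, band: alpha, power: 2] — freq = 14, channel = 17, hence Positive. [mode: burst, freq: 9, channel: 16, band: delta, power: 6] — freq = 9, channel = 16, hence Positive. [mode: steady, freq: 6, channel: 17, band: delta, power: 7] — freq = 6, channel = 17, hence Positive. [mode: pulse, freq: 14, channel: 1, band: alpha, power: 2] — freq = 14, channel = 1, hence Negative. [mode: burst, freq: 24, channel: 10, band: delta, power: 12] — freq = 24, channel = 10, hence Negative.

Positive, Positive, Positive, Negative, Negative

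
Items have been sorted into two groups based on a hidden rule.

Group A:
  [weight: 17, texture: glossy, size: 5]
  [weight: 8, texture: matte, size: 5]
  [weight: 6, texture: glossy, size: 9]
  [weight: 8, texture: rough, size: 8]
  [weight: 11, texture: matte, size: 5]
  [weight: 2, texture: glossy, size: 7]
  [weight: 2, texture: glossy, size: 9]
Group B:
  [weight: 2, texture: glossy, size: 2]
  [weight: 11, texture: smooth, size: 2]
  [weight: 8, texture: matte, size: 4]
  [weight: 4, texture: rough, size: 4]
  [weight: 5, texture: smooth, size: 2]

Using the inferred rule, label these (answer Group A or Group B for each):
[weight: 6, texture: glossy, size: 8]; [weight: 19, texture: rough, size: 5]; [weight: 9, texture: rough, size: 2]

Group A, Group A, Group B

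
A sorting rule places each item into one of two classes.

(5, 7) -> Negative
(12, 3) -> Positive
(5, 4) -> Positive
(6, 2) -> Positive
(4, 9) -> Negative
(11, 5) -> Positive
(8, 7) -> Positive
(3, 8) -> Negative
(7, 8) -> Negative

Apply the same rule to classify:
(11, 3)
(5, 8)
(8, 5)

A rule that fits every label: first > second — true of each 'Positive' example, false of each 'Negative' one.
(11, 3): 11 > 3, qualifies → Positive.
(5, 8): 5 < 8, fails this test → Negative.
(8, 5): 8 > 5, qualifies → Positive.

Positive, Negative, Positive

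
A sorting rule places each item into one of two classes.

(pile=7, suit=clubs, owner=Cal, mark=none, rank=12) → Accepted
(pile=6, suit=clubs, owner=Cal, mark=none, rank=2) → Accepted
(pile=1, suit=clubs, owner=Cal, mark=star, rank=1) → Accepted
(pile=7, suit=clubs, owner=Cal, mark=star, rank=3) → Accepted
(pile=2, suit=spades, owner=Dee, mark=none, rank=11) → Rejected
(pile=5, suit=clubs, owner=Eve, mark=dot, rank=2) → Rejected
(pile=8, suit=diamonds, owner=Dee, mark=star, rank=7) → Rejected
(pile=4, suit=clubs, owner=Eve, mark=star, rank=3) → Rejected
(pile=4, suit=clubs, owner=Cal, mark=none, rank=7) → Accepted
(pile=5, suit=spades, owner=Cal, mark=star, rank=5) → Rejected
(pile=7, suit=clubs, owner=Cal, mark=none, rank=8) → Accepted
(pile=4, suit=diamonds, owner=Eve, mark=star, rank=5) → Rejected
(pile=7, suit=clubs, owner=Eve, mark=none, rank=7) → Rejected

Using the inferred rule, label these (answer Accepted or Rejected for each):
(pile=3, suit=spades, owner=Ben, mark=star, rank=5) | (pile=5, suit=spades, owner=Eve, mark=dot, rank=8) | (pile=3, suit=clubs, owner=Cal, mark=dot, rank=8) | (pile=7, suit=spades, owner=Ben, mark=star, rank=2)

One predicate separates the groups cleanly: suit is clubs AND owner is Cal.

Rejected, Rejected, Accepted, Rejected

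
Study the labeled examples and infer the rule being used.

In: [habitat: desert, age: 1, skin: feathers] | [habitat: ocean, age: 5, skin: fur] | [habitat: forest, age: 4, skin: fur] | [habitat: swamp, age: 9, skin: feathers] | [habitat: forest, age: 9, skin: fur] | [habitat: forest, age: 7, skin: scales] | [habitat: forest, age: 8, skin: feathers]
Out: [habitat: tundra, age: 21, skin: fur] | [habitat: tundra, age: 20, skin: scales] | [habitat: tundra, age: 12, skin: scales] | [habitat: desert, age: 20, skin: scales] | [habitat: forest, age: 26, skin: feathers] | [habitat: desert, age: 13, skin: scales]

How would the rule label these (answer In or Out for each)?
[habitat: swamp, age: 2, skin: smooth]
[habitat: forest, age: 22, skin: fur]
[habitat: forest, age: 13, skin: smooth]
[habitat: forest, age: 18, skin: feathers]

In, Out, Out, Out

The classifier is using: age ≤ 9.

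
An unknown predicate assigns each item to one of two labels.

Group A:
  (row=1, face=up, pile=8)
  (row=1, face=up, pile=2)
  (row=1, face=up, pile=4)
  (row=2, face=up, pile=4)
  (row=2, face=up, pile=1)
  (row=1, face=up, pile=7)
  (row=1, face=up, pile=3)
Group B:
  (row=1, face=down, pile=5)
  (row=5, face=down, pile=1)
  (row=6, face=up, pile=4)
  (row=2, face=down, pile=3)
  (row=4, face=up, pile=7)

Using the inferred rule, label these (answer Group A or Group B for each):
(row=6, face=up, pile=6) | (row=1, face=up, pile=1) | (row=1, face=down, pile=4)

'Group A' ⟺ face is up AND row ≤ 2.
(row=6, face=up, pile=6): face is up, row = 6 — fails this test, so Group B.
(row=1, face=up, pile=1): face is up, row = 1 — has this property, so Group A.
(row=1, face=down, pile=4): face is down, row = 1 — fails this test, so Group B.

Group B, Group A, Group B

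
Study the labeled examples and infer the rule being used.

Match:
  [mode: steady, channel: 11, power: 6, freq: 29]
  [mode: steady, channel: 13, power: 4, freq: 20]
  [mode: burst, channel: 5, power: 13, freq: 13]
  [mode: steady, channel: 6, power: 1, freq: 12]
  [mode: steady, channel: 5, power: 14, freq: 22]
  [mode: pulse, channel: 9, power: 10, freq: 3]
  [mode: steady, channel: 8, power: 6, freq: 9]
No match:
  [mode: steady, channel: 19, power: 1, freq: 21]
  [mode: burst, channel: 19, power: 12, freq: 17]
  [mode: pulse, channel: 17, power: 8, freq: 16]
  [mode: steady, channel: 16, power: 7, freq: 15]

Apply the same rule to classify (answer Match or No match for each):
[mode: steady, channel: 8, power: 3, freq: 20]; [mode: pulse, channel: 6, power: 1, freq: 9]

Match, Match

'Match' ⟺ channel ≤ 13.
[mode: steady, channel: 8, power: 3, freq: 20] → channel = 8 → Match.
[mode: pulse, channel: 6, power: 1, freq: 9] → channel = 6 → Match.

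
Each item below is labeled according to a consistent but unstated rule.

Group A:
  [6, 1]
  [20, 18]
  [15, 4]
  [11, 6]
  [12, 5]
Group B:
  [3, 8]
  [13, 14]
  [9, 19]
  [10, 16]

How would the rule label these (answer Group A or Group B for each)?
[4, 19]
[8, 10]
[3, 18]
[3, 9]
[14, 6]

Group B, Group B, Group B, Group B, Group A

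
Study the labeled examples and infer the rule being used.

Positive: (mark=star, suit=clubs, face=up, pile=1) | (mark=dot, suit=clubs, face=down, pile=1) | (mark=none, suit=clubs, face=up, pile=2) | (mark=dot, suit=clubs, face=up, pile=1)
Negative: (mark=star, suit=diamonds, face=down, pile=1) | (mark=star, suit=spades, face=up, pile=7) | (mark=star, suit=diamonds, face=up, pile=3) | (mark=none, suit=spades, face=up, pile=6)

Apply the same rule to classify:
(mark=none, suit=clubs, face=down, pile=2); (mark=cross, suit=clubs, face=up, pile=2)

The pattern is that an item is 'Positive' exactly when: suit is clubs.
(mark=none, suit=clubs, face=down, pile=2): suit is clubs, matches → Positive. (mark=cross, suit=clubs, face=up, pile=2): suit is clubs, matches → Positive.

Positive, Positive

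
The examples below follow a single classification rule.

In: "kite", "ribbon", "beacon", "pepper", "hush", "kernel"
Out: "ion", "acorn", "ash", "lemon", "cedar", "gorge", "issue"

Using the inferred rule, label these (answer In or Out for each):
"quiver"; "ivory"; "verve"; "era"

The rule appears to be: even length.
"quiver" → length 6 → In.
"ivory" → length 5 → Out.
"verve" → length 5 → Out.
"era" → length 3 → Out.

In, Out, Out, Out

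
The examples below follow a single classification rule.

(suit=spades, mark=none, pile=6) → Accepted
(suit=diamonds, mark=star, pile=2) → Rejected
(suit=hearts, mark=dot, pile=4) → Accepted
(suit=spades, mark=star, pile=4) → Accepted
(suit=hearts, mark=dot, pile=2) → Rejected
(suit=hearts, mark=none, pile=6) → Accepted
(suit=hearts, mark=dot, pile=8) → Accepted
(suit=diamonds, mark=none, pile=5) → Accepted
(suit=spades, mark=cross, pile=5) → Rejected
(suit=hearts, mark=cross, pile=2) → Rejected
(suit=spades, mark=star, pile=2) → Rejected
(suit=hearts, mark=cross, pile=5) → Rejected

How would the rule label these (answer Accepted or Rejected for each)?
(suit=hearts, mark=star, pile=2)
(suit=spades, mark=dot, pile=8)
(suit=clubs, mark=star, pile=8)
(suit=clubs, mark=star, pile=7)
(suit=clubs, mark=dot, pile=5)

Rejected, Accepted, Accepted, Accepted, Accepted

One predicate separates the groups cleanly: mark is not cross AND pile ≥ 4.
(suit=hearts, mark=star, pile=2): mark is star, pile = 2 — does not satisfy this, so Rejected. (suit=spades, mark=dot, pile=8): mark is dot, pile = 8 — fits, so Accepted. (suit=clubs, mark=star, pile=8): mark is star, pile = 8 — fits, so Accepted. (suit=clubs, mark=star, pile=7): mark is star, pile = 7 — fits, so Accepted. (suit=clubs, mark=dot, pile=5): mark is dot, pile = 5 — fits, so Accepted.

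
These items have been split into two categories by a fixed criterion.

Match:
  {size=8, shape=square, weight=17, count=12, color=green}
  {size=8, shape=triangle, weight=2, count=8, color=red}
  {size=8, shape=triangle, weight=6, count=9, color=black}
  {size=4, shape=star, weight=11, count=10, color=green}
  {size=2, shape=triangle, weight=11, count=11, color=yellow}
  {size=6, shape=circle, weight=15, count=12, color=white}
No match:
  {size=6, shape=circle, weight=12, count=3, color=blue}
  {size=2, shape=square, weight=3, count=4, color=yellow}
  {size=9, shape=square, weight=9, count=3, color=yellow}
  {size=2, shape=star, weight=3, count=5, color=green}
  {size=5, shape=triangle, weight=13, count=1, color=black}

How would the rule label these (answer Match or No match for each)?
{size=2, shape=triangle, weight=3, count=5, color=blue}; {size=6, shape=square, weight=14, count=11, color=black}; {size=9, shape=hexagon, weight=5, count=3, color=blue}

All 'Match' examples share one property — count ≥ 8 — and every 'No match' example lacks it.
{size=2, shape=triangle, weight=3, count=5, color=blue}: count = 5, does not fit → No match. {size=6, shape=square, weight=14, count=11, color=black}: count = 11, has this property → Match. {size=9, shape=hexagon, weight=5, count=3, color=blue}: count = 3, does not fit → No match.

No match, Match, No match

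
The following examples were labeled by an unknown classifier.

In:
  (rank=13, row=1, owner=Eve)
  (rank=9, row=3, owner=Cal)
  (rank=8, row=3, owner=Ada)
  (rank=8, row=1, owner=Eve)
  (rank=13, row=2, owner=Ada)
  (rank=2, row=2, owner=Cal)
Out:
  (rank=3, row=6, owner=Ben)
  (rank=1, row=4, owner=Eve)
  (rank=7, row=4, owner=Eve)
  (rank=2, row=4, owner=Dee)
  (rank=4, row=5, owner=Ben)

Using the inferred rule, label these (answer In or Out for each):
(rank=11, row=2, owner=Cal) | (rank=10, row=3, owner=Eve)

Every 'In' example satisfies: row ≤ 3. None of the 'Out' examples do.

In, In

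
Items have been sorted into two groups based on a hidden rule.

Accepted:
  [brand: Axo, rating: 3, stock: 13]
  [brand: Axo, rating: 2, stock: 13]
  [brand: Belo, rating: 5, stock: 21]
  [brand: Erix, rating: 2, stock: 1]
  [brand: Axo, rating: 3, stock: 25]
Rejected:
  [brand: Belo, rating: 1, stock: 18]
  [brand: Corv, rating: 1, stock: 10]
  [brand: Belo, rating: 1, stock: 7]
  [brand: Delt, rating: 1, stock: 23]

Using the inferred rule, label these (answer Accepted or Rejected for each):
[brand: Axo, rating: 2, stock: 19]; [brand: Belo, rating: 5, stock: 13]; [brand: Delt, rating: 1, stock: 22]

The pattern is that an item is 'Accepted' exactly when: rating ≥ 2.
Accepted: [brand: Axo, rating: 2, stock: 19], since rating = 2.
Accepted: [brand: Belo, rating: 5, stock: 13], since rating = 5.
Rejected: [brand: Delt, rating: 1, stock: 22], since rating = 1.

Accepted, Accepted, Rejected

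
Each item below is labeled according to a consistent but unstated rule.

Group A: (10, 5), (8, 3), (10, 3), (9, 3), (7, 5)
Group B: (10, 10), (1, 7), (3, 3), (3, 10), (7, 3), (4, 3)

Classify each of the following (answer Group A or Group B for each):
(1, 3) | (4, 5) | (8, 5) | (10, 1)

Group B, Group B, Group A, Group A

The common property of the 'Group A' items is: sum ≥ 11 AND second is odd. No 'Group B' item has it.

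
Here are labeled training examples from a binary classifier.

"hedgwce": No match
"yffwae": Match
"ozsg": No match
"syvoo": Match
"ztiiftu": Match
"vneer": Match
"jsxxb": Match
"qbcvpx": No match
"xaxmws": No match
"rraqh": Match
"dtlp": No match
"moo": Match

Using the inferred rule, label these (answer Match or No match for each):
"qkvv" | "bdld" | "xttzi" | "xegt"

Match, No match, Match, No match

'Match' ⟺ has a double letter.
"qkvv" → 'vv' doubled → Match. "bdld" → no doubled letter → No match. "xttzi" → 'tt' doubled → Match. "xegt" → no doubled letter → No match.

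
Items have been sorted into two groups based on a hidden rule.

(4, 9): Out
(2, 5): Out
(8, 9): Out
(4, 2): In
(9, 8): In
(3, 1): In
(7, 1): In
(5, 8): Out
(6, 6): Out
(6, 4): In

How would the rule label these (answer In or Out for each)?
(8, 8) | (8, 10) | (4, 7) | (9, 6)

Looking at the examples, the only property every 'In' case has and every 'Out' case lacks is: first > second.
Out: (8, 8), since 8 = 8.
Out: (8, 10), since 8 < 10.
Out: (4, 7), since 4 < 7.
In: (9, 6), since 9 > 6.

Out, Out, Out, In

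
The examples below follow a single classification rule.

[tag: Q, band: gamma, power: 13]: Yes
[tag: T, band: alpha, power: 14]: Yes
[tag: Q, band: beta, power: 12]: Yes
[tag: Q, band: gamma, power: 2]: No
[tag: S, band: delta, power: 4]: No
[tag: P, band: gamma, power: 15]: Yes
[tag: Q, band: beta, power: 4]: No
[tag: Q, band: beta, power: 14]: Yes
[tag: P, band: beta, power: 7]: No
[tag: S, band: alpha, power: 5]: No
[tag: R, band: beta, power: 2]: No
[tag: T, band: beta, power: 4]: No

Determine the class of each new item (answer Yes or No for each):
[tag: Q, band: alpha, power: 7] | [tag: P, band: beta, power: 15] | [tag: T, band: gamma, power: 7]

'Yes' ⟺ power ≥ 12.

No, Yes, No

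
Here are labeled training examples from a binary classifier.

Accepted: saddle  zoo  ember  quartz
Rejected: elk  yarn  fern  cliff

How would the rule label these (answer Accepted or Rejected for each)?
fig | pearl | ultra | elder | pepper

The distinguishing property — has ≥ 2 vowels — holds for all the 'Accepted' cases and none of the 'Rejected' cases.
fig: Rejected (1 vowel). pearl: Accepted (2 vowels). ultra: Accepted (2 vowels). elder: Accepted (2 vowels). pepper: Accepted (2 vowels).

Rejected, Accepted, Accepted, Accepted, Accepted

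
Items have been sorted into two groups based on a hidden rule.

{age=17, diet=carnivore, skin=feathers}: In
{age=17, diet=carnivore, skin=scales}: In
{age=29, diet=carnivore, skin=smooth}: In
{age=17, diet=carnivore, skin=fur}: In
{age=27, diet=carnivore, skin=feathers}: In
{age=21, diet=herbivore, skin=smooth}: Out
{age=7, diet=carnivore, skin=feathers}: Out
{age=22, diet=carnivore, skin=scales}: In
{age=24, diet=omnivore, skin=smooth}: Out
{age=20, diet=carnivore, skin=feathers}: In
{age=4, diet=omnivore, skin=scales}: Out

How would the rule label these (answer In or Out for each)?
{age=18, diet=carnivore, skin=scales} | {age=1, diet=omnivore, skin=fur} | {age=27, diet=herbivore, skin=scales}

In, Out, Out

Every 'In' example satisfies: diet is carnivore AND age ≥ 17. None of the 'Out' examples do.
In: {age=18, diet=carnivore, skin=scales}, since diet is carnivore, age = 18. Out: {age=1, diet=omnivore, skin=fur}, since diet is omnivore, age = 1. Out: {age=27, diet=herbivore, skin=scales}, since diet is herbivore, age = 27.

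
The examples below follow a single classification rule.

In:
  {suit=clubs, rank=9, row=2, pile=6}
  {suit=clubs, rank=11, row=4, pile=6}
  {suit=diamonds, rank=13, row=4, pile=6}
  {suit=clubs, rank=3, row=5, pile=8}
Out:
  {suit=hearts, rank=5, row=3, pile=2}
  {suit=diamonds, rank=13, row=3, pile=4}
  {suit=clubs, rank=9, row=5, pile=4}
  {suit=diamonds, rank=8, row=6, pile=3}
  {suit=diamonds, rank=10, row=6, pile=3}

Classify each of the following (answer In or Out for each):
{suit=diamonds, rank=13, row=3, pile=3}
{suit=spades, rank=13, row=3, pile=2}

The pattern is that an item is 'In' exactly when: pile ≥ 6.
Out: {suit=diamonds, rank=13, row=3, pile=3}, since pile = 3.
Out: {suit=spades, rank=13, row=3, pile=2}, since pile = 2.

Out, Out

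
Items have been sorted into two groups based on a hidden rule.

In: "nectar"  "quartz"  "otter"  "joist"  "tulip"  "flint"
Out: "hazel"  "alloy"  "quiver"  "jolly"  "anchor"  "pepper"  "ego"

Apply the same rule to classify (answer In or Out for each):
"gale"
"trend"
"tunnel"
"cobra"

Out, In, In, Out

Comparing the two groups points to one rule — contains 't'.
"gale" → no 't' → Out.
"trend" → has 't' → In.
"tunnel" → has 't' → In.
"cobra" → no 't' → Out.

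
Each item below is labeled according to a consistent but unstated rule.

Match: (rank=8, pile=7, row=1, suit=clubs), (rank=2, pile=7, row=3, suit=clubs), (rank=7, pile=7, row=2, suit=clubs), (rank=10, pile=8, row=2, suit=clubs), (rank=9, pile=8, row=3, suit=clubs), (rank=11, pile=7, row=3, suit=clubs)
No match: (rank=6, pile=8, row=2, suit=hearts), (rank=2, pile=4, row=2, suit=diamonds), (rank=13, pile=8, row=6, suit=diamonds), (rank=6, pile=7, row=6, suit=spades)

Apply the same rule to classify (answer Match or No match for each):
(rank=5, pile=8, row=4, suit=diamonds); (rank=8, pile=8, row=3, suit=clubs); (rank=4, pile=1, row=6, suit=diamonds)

No match, Match, No match

Looking at the examples, the only property every 'Match' case has and every 'No match' case lacks is: suit is clubs.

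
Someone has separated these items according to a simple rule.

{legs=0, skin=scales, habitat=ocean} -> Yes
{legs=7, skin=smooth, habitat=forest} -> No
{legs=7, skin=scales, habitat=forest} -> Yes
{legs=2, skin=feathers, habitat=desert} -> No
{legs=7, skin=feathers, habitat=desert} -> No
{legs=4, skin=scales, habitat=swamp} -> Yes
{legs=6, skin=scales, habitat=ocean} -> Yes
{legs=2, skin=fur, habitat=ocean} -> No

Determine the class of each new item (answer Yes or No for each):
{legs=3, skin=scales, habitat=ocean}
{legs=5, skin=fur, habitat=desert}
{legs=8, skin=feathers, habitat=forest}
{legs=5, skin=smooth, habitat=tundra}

Yes, No, No, No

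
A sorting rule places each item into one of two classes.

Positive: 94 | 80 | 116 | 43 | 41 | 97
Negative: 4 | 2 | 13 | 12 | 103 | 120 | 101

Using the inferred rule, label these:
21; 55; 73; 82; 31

Negative, Positive, Positive, Positive, Negative

A rule that fits every label: digit sum ≥ 5 — true of each 'Positive' example, false of each 'Negative' one.
21 — digit sum 2+1 = 3, hence Negative.
55 — digit sum 5+5 = 10, hence Positive.
73 — digit sum 7+3 = 10, hence Positive.
82 — digit sum 8+2 = 10, hence Positive.
31 — digit sum 3+1 = 4, hence Negative.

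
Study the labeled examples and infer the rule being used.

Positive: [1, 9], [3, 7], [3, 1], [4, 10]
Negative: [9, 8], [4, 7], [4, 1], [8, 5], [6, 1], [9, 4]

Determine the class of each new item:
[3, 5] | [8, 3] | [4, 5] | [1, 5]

Looking at the examples, the only property every 'Positive' case has and every 'Negative' case lacks is: sum is even.
[3, 5] → 3+5 = 8 → Positive.
[8, 3] → 8+3 = 11 → Negative.
[4, 5] → 4+5 = 9 → Negative.
[1, 5] → 1+5 = 6 → Positive.

Positive, Negative, Negative, Positive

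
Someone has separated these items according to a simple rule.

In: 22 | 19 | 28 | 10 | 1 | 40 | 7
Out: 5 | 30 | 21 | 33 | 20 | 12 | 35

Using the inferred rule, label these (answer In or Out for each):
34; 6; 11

In, Out, Out

The simplest hypothesis consistent with all the labels is: ≡ 1 (mod 3).
34: In (34 mod 3 = 1). 6: Out (6 mod 3 = 0). 11: Out (11 mod 3 = 2).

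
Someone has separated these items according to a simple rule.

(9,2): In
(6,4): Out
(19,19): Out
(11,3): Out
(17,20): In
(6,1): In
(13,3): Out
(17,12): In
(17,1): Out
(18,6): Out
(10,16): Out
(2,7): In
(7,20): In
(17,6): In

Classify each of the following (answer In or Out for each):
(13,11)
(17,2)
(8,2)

The classifier is using: sum is odd.
(13,11): 13+11 = 24, does not pass → Out.
(17,2): 17+2 = 19, fits → In.
(8,2): 8+2 = 10, does not pass → Out.

Out, In, Out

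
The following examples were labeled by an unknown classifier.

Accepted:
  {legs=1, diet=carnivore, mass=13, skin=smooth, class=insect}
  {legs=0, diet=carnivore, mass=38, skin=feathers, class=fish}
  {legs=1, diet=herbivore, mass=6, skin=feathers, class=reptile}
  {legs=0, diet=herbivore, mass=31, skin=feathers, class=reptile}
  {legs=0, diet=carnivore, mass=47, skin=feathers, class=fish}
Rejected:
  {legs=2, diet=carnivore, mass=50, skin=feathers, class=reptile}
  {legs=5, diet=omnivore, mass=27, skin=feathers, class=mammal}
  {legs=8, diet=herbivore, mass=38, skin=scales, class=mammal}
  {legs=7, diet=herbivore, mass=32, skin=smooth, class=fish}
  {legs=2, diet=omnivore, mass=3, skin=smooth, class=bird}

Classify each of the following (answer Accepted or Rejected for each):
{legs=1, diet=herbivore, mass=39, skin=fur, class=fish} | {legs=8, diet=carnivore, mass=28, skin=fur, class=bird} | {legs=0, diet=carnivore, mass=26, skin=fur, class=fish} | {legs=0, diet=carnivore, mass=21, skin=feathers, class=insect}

The classifier is using: legs ≤ 1.
Accepted: {legs=1, diet=herbivore, mass=39, skin=fur, class=fish}, since legs = 1.
Rejected: {legs=8, diet=carnivore, mass=28, skin=fur, class=bird}, since legs = 8.
Accepted: {legs=0, diet=carnivore, mass=26, skin=fur, class=fish}, since legs = 0.
Accepted: {legs=0, diet=carnivore, mass=21, skin=feathers, class=insect}, since legs = 0.

Accepted, Rejected, Accepted, Accepted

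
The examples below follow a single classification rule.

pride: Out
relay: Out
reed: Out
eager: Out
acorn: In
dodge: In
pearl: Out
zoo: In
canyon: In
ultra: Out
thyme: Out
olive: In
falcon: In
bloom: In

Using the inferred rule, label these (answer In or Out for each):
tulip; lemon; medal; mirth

Comparing the two groups points to one rule — contains 'o'.
tulip: Out (no 'o'). lemon: In (has 'o'). medal: Out (no 'o'). mirth: Out (no 'o').

Out, In, Out, Out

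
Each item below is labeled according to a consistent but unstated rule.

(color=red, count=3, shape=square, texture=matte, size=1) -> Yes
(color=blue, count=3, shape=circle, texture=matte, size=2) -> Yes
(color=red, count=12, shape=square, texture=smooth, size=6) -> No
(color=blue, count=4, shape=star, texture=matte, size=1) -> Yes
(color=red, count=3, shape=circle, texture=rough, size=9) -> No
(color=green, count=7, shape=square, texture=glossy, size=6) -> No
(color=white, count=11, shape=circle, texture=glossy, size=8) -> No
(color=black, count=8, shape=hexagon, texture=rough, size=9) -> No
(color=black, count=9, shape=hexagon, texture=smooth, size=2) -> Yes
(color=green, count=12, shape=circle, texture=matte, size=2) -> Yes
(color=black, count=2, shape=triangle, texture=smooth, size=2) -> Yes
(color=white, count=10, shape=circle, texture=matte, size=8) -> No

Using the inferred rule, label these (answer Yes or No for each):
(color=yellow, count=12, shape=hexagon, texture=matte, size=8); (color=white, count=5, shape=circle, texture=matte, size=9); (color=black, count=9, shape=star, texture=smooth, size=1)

No, No, Yes

The classifier is using: size ≤ 2.
(color=yellow, count=12, shape=hexagon, texture=matte, size=8): No (size = 8).
(color=white, count=5, shape=circle, texture=matte, size=9): No (size = 9).
(color=black, count=9, shape=star, texture=smooth, size=1): Yes (size = 1).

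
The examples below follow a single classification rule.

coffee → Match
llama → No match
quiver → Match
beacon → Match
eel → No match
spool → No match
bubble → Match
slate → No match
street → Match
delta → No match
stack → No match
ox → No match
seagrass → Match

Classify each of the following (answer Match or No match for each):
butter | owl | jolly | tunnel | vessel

Match, No match, No match, Match, Match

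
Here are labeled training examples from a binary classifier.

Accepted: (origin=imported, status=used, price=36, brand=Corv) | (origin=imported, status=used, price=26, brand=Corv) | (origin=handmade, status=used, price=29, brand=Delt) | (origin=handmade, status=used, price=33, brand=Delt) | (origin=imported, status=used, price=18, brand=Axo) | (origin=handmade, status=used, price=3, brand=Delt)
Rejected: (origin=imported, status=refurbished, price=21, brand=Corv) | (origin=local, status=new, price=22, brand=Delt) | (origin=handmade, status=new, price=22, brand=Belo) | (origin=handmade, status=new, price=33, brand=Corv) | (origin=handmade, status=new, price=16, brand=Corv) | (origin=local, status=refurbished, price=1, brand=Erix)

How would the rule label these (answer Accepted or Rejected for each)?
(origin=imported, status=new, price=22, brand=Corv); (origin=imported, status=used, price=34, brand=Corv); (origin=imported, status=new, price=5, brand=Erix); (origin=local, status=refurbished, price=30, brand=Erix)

Rejected, Accepted, Rejected, Rejected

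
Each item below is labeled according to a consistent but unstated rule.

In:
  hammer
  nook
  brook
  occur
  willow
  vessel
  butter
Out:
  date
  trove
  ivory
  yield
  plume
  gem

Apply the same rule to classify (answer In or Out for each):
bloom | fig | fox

In, Out, Out

The pattern is that an item is 'In' exactly when: has a double letter.
bloom: 'oo' doubled, checks out → In.
fig: no doubled letter, doesn't match → Out.
fox: no doubled letter, doesn't match → Out.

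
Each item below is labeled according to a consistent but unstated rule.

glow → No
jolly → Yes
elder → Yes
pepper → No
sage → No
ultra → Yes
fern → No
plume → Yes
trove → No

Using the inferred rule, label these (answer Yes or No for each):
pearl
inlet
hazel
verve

All 'Yes' examples share one property — odd length AND contains 'l' — and every 'No' example lacks it.
pearl: Yes (length 5, has 'l'). inlet: Yes (length 5, has 'l'). hazel: Yes (length 5, has 'l'). verve: No (length 5, no 'l').

Yes, Yes, Yes, No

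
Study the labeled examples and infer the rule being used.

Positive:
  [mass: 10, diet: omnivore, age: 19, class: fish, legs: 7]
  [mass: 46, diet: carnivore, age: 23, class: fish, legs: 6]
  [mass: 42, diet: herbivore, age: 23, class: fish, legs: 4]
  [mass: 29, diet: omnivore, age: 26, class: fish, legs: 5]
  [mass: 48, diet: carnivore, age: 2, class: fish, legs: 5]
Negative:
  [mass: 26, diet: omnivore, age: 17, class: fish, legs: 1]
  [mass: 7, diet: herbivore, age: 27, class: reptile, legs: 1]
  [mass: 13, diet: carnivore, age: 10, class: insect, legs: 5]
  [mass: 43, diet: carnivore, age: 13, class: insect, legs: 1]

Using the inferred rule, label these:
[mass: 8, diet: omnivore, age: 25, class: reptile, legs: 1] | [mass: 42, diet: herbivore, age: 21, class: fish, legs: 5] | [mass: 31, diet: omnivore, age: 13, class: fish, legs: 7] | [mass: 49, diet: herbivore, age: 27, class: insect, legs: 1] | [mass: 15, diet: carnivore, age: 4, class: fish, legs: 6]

One predicate separates the groups cleanly: class is fish AND legs ≥ 4.
Negative: [mass: 8, diet: omnivore, age: 25, class: reptile, legs: 1], since class is reptile, legs = 1. Positive: [mass: 42, diet: herbivore, age: 21, class: fish, legs: 5], since class is fish, legs = 5. Positive: [mass: 31, diet: omnivore, age: 13, class: fish, legs: 7], since class is fish, legs = 7. Negative: [mass: 49, diet: herbivore, age: 27, class: insect, legs: 1], since class is insect, legs = 1. Positive: [mass: 15, diet: carnivore, age: 4, class: fish, legs: 6], since class is fish, legs = 6.

Negative, Positive, Positive, Negative, Positive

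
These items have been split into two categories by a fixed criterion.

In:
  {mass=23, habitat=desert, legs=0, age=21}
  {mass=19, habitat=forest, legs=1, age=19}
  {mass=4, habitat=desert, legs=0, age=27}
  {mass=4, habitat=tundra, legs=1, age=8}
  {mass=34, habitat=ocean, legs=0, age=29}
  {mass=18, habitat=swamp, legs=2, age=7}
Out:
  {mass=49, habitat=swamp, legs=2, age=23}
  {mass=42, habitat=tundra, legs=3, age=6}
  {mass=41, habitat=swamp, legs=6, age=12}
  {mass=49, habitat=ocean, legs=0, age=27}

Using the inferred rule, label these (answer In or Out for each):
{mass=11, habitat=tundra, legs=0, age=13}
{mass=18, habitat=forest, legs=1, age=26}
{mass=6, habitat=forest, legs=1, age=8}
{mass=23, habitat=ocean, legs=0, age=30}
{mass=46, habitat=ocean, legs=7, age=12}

In, In, In, In, Out

The classifier is using: mass ≤ 34.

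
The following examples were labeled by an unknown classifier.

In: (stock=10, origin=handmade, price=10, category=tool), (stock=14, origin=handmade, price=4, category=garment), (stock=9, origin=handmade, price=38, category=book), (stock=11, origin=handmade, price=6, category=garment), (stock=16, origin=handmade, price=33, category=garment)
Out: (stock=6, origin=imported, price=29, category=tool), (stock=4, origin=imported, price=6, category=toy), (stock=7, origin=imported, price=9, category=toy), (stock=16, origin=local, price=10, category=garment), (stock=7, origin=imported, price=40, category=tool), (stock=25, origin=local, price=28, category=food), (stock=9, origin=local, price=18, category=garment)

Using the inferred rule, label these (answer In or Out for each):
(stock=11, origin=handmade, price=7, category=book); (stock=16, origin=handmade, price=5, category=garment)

All 'In' examples share one property — origin is handmade — and every 'Out' example lacks it.
In: (stock=11, origin=handmade, price=7, category=book), since origin is handmade. In: (stock=16, origin=handmade, price=5, category=garment), since origin is handmade.

In, In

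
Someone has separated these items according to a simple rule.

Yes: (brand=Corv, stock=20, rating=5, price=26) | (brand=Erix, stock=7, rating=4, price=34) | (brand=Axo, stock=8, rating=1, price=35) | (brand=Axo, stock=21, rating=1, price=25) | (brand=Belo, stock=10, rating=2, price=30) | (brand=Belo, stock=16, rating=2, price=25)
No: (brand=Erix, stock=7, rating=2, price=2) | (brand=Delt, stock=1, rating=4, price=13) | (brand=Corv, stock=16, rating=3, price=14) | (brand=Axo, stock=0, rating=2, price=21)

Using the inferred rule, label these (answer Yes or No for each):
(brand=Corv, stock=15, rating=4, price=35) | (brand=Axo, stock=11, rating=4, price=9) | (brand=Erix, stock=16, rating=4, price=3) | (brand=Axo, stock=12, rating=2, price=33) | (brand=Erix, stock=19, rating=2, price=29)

Yes, No, No, Yes, Yes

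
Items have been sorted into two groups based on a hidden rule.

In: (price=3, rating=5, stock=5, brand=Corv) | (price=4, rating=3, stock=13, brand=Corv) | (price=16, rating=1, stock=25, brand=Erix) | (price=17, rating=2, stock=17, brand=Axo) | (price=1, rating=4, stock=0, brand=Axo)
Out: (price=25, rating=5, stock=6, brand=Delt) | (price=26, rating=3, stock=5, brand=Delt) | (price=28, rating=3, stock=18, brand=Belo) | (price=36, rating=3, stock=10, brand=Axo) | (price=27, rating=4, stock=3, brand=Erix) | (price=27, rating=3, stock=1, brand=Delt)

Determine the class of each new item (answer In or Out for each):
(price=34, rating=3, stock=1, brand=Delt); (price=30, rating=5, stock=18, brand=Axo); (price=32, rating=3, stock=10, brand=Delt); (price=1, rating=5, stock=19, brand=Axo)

The common property of the 'In' items is: price ≤ 17. No 'Out' item has it.
Out: (price=34, rating=3, stock=1, brand=Delt), since price = 34. Out: (price=30, rating=5, stock=18, brand=Axo), since price = 30. Out: (price=32, rating=3, stock=10, brand=Delt), since price = 32. In: (price=1, rating=5, stock=19, brand=Axo), since price = 1.

Out, Out, Out, In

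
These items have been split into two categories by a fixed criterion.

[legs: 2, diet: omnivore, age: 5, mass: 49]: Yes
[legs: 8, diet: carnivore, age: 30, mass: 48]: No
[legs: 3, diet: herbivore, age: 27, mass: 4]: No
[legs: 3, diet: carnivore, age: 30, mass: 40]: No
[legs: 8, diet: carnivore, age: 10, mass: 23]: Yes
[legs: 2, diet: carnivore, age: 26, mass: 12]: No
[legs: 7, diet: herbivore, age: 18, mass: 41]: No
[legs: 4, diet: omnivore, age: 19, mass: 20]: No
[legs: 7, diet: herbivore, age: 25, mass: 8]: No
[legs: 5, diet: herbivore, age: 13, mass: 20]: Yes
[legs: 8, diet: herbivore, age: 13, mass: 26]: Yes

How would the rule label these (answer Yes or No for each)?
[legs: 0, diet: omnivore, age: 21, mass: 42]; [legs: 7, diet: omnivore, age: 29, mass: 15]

Rule: age ≤ 13. This holds for each 'Yes' example and fails for each 'No' one.

No, No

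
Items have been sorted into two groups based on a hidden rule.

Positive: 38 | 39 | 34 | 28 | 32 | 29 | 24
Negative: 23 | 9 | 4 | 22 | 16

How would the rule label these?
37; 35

All 'Positive' examples share one property — at least 24 — and every 'Negative' example lacks it.
37: 37 ≥ 24, meets the rule → Positive. 35: 35 ≥ 24, meets the rule → Positive.

Positive, Positive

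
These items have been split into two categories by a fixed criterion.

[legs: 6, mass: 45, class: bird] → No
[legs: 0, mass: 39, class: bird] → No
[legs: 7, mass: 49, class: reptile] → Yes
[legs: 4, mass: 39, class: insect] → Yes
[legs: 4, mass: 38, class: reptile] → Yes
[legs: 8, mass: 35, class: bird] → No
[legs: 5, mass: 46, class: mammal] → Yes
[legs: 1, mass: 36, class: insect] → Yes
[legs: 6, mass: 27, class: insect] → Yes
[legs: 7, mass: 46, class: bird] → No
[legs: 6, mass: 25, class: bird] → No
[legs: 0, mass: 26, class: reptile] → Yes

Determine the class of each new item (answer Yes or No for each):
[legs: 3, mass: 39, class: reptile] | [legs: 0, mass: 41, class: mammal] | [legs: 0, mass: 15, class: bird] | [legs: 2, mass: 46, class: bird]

Yes, Yes, No, No

The classifier is using: class is not bird.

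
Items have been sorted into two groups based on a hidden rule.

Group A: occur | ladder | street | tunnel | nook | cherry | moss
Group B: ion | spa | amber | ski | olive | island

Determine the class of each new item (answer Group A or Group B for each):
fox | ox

Rule: has a double letter. This holds for each 'Group A' example and fails for each 'Group B' one.
fox → no doubled letter → Group B.
ox → no doubled letter → Group B.

Group B, Group B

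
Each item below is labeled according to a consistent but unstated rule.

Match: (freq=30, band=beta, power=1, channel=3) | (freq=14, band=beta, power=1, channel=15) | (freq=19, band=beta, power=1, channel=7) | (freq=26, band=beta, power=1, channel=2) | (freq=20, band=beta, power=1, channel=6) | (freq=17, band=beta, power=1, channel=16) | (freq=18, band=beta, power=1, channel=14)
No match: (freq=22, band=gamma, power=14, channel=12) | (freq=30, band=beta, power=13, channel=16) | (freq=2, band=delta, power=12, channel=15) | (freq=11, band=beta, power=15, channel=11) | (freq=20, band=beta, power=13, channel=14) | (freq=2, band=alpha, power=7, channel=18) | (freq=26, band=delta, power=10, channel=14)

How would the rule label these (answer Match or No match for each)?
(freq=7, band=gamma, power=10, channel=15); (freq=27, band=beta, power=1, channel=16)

No match, Match

The classifier is using: power = 1.
(freq=7, band=gamma, power=10, channel=15): power = 10 — fails the rule, so No match. (freq=27, band=beta, power=1, channel=16): power = 1 — qualifies, so Match.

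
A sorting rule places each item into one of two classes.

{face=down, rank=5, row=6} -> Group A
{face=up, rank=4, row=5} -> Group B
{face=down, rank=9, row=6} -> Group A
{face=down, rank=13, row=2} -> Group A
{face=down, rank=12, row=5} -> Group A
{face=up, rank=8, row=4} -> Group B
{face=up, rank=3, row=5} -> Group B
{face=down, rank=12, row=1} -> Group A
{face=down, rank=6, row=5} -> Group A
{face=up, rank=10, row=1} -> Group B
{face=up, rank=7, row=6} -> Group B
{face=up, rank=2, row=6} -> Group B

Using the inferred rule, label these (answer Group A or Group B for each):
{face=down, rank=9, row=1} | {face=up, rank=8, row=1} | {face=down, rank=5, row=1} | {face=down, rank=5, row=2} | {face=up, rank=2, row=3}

Group A, Group B, Group A, Group A, Group B

The distinguishing property — face is down — holds for all the 'Group A' cases and none of the 'Group B' cases.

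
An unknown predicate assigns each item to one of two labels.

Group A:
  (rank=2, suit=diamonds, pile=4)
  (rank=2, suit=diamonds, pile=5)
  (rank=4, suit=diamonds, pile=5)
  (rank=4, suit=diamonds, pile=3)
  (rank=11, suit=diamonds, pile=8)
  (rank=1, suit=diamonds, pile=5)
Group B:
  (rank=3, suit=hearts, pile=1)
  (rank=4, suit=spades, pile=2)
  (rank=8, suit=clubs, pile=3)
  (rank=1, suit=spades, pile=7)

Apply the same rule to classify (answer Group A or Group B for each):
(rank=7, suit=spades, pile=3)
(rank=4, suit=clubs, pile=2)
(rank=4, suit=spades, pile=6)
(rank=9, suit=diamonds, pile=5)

Group B, Group B, Group B, Group A

Comparing the two groups points to one rule — suit is diamonds.
(rank=7, suit=spades, pile=3): suit is spades — does not satisfy this, so Group B.
(rank=4, suit=clubs, pile=2): suit is clubs — does not satisfy this, so Group B.
(rank=4, suit=spades, pile=6): suit is spades — does not satisfy this, so Group B.
(rank=9, suit=diamonds, pile=5): suit is diamonds — meets the rule, so Group A.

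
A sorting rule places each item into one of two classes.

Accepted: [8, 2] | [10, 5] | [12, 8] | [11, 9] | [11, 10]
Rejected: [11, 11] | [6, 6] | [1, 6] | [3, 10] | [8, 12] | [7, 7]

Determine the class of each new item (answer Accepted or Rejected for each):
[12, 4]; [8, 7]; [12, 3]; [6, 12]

Accepted, Accepted, Accepted, Rejected

The pattern is that an item is 'Accepted' exactly when: first > second.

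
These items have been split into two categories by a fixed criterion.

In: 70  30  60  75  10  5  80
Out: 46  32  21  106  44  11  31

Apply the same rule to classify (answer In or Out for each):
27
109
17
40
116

The simplest hypothesis consistent with all the labels is: multiple of 5.

Out, Out, Out, In, Out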